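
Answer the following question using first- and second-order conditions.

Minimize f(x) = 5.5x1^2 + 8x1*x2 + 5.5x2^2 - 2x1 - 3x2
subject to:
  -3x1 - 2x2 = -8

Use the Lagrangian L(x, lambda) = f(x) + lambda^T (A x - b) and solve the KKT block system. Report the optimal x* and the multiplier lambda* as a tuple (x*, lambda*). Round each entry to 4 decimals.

Form the Lagrangian:
  L(x, lambda) = (1/2) x^T Q x + c^T x + lambda^T (A x - b)
Stationarity (grad_x L = 0): Q x + c + A^T lambda = 0.
Primal feasibility: A x = b.

This gives the KKT block system:
  [ Q   A^T ] [ x     ]   [-c ]
  [ A    0  ] [ lambda ] = [ b ]

Solving the linear system:
  x*      = (2.6809, -0.0213)
  lambda* = (9.1064)
  f(x*)   = 33.7766

x* = (2.6809, -0.0213), lambda* = (9.1064)


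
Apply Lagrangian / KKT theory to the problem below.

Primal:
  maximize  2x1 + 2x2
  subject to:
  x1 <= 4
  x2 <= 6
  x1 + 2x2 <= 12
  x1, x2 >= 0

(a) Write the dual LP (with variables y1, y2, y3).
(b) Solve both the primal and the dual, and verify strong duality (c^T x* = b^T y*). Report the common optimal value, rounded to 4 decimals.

The standard primal-dual pair for 'max c^T x s.t. A x <= b, x >= 0' is:
  Dual:  min b^T y  s.t.  A^T y >= c,  y >= 0.

So the dual LP is:
  minimize  4y1 + 6y2 + 12y3
  subject to:
    y1 + y3 >= 2
    y2 + 2y3 >= 2
    y1, y2, y3 >= 0

Solving the primal: x* = (4, 4).
  primal value c^T x* = 16.
Solving the dual: y* = (1, 0, 1).
  dual value b^T y* = 16.
Strong duality: c^T x* = b^T y*. Confirmed.

16


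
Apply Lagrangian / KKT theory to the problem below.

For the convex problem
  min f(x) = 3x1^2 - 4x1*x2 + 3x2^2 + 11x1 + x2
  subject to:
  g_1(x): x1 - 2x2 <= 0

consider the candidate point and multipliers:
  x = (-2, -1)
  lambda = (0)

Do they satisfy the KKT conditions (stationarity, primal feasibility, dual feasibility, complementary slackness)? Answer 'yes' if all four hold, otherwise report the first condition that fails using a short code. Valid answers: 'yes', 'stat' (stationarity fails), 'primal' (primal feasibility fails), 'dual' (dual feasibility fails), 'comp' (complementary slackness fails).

Gradient of f: grad f(x) = Q x + c = (3, 3)
Constraint values g_i(x) = a_i^T x - b_i:
  g_1((-2, -1)) = 0
Stationarity residual: grad f(x) + sum_i lambda_i a_i = (3, 3)
  -> stationarity FAILS
Primal feasibility (all g_i <= 0): OK
Dual feasibility (all lambda_i >= 0): OK
Complementary slackness (lambda_i * g_i(x) = 0 for all i): OK

Verdict: the first failing condition is stationarity -> stat.

stat


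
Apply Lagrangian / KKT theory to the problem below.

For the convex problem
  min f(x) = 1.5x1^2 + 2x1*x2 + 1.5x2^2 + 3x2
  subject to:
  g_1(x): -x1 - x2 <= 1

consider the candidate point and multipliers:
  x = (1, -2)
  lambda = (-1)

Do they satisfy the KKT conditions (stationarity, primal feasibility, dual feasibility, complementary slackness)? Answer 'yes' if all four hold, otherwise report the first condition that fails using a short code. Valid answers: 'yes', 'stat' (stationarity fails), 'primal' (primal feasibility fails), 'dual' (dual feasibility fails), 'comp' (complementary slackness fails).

Gradient of f: grad f(x) = Q x + c = (-1, -1)
Constraint values g_i(x) = a_i^T x - b_i:
  g_1((1, -2)) = 0
Stationarity residual: grad f(x) + sum_i lambda_i a_i = (0, 0)
  -> stationarity OK
Primal feasibility (all g_i <= 0): OK
Dual feasibility (all lambda_i >= 0): FAILS
Complementary slackness (lambda_i * g_i(x) = 0 for all i): OK

Verdict: the first failing condition is dual_feasibility -> dual.

dual


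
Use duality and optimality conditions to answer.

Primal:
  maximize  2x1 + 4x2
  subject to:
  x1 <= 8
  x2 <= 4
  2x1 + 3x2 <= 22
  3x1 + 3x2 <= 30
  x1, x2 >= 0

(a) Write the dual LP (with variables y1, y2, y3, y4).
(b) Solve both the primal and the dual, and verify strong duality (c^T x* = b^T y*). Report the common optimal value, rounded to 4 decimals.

The standard primal-dual pair for 'max c^T x s.t. A x <= b, x >= 0' is:
  Dual:  min b^T y  s.t.  A^T y >= c,  y >= 0.

So the dual LP is:
  minimize  8y1 + 4y2 + 22y3 + 30y4
  subject to:
    y1 + 2y3 + 3y4 >= 2
    y2 + 3y3 + 3y4 >= 4
    y1, y2, y3, y4 >= 0

Solving the primal: x* = (5, 4).
  primal value c^T x* = 26.
Solving the dual: y* = (0, 1, 1, 0).
  dual value b^T y* = 26.
Strong duality: c^T x* = b^T y*. Confirmed.

26


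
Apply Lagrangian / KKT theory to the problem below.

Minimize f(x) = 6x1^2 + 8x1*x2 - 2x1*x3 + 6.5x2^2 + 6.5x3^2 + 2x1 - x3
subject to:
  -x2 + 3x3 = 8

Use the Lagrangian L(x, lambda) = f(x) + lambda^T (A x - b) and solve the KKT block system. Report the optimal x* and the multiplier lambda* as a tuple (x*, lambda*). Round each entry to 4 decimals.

Form the Lagrangian:
  L(x, lambda) = (1/2) x^T Q x + c^T x + lambda^T (A x - b)
Stationarity (grad_x L = 0): Q x + c + A^T lambda = 0.
Primal feasibility: A x = b.

This gives the KKT block system:
  [ Q   A^T ] [ x     ]   [-c ]
  [ A    0  ] [ lambda ] = [ b ]

Solving the linear system:
  x*      = (1.0911, -1.3309, 2.223)
  lambda* = (-8.5725)
  f(x*)   = 34.2695

x* = (1.0911, -1.3309, 2.223), lambda* = (-8.5725)


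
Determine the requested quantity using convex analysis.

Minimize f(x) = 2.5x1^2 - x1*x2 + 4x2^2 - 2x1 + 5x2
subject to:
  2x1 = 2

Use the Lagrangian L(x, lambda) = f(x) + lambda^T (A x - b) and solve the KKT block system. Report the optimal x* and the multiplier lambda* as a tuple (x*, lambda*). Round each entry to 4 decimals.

Form the Lagrangian:
  L(x, lambda) = (1/2) x^T Q x + c^T x + lambda^T (A x - b)
Stationarity (grad_x L = 0): Q x + c + A^T lambda = 0.
Primal feasibility: A x = b.

This gives the KKT block system:
  [ Q   A^T ] [ x     ]   [-c ]
  [ A    0  ] [ lambda ] = [ b ]

Solving the linear system:
  x*      = (1, -0.5)
  lambda* = (-1.75)
  f(x*)   = -0.5

x* = (1, -0.5), lambda* = (-1.75)


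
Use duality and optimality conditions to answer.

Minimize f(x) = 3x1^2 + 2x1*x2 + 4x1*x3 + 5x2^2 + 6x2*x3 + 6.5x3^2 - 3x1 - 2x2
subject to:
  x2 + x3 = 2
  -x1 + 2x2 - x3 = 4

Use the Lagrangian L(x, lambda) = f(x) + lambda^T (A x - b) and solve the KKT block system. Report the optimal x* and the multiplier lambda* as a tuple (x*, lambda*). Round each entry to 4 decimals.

Form the Lagrangian:
  L(x, lambda) = (1/2) x^T Q x + c^T x + lambda^T (A x - b)
Stationarity (grad_x L = 0): Q x + c + A^T lambda = 0.
Primal feasibility: A x = b.

This gives the KKT block system:
  [ Q   A^T ] [ x     ]   [-c ]
  [ A    0  ] [ lambda ] = [ b ]

Solving the linear system:
  x*      = (-0.5094, 1.8302, 0.1698)
  lambda* = (-12.8679, -1.717)
  f(x*)   = 15.2358

x* = (-0.5094, 1.8302, 0.1698), lambda* = (-12.8679, -1.717)


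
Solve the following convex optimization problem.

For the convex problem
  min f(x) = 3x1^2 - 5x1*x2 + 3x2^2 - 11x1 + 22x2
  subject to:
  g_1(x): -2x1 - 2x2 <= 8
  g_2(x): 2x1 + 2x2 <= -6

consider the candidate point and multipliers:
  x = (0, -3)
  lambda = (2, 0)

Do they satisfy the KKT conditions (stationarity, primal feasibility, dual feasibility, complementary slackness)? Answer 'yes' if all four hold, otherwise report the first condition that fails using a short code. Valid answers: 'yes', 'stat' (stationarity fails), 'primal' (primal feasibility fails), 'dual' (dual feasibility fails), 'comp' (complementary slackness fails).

Gradient of f: grad f(x) = Q x + c = (4, 4)
Constraint values g_i(x) = a_i^T x - b_i:
  g_1((0, -3)) = -2
  g_2((0, -3)) = 0
Stationarity residual: grad f(x) + sum_i lambda_i a_i = (0, 0)
  -> stationarity OK
Primal feasibility (all g_i <= 0): OK
Dual feasibility (all lambda_i >= 0): OK
Complementary slackness (lambda_i * g_i(x) = 0 for all i): FAILS

Verdict: the first failing condition is complementary_slackness -> comp.

comp


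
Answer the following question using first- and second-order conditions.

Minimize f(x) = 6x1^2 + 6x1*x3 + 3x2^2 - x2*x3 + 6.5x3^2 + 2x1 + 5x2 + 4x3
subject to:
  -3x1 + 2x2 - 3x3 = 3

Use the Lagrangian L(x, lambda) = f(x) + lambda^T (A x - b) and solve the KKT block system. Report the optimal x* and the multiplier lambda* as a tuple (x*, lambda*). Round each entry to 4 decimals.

Form the Lagrangian:
  L(x, lambda) = (1/2) x^T Q x + c^T x + lambda^T (A x - b)
Stationarity (grad_x L = 0): Q x + c + A^T lambda = 0.
Primal feasibility: A x = b.

This gives the KKT block system:
  [ Q   A^T ] [ x     ]   [-c ]
  [ A    0  ] [ lambda ] = [ b ]

Solving the linear system:
  x*      = (-0.4269, -0.1499, -0.673)
  lambda* = (-2.3869)
  f(x*)   = 1.4328

x* = (-0.4269, -0.1499, -0.673), lambda* = (-2.3869)


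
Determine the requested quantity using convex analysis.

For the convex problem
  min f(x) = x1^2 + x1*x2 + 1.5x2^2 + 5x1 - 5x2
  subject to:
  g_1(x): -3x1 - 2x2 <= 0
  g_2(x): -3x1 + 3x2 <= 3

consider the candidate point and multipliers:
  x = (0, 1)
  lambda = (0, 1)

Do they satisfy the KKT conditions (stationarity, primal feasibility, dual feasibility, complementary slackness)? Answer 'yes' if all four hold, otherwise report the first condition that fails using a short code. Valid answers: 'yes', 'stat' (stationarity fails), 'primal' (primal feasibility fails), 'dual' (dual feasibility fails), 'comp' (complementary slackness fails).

Gradient of f: grad f(x) = Q x + c = (6, -2)
Constraint values g_i(x) = a_i^T x - b_i:
  g_1((0, 1)) = -2
  g_2((0, 1)) = 0
Stationarity residual: grad f(x) + sum_i lambda_i a_i = (3, 1)
  -> stationarity FAILS
Primal feasibility (all g_i <= 0): OK
Dual feasibility (all lambda_i >= 0): OK
Complementary slackness (lambda_i * g_i(x) = 0 for all i): OK

Verdict: the first failing condition is stationarity -> stat.

stat


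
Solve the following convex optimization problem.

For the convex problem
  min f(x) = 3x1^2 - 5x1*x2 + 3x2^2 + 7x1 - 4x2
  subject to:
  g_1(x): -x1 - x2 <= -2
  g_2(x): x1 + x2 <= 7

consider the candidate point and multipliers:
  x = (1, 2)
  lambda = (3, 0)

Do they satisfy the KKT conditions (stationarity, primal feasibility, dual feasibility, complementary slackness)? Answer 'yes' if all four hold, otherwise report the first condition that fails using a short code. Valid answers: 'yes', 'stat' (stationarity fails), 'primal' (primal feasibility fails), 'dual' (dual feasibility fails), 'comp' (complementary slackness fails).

Gradient of f: grad f(x) = Q x + c = (3, 3)
Constraint values g_i(x) = a_i^T x - b_i:
  g_1((1, 2)) = -1
  g_2((1, 2)) = -4
Stationarity residual: grad f(x) + sum_i lambda_i a_i = (0, 0)
  -> stationarity OK
Primal feasibility (all g_i <= 0): OK
Dual feasibility (all lambda_i >= 0): OK
Complementary slackness (lambda_i * g_i(x) = 0 for all i): FAILS

Verdict: the first failing condition is complementary_slackness -> comp.

comp


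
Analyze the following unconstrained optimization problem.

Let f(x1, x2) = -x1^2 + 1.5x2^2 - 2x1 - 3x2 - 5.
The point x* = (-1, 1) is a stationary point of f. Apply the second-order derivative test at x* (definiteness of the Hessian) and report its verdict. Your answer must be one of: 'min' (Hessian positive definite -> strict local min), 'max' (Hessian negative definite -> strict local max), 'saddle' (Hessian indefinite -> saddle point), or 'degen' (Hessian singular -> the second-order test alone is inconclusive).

Compute the Hessian H = grad^2 f:
  H = [[-2, 0], [0, 3]]
Verify stationarity: grad f(x*) = H x* + g = (0, 0).
Eigenvalues of H: -2, 3.
Eigenvalues have mixed signs, so H is indefinite -> x* is a saddle point.

saddle


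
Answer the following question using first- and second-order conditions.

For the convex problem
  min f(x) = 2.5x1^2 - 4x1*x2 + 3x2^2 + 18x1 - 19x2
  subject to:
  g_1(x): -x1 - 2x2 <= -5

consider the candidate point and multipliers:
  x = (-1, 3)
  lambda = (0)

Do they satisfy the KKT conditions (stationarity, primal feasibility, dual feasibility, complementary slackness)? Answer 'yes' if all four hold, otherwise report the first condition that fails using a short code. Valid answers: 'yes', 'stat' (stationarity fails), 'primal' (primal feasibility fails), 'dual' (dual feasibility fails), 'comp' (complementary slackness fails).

Gradient of f: grad f(x) = Q x + c = (1, 3)
Constraint values g_i(x) = a_i^T x - b_i:
  g_1((-1, 3)) = 0
Stationarity residual: grad f(x) + sum_i lambda_i a_i = (1, 3)
  -> stationarity FAILS
Primal feasibility (all g_i <= 0): OK
Dual feasibility (all lambda_i >= 0): OK
Complementary slackness (lambda_i * g_i(x) = 0 for all i): OK

Verdict: the first failing condition is stationarity -> stat.

stat


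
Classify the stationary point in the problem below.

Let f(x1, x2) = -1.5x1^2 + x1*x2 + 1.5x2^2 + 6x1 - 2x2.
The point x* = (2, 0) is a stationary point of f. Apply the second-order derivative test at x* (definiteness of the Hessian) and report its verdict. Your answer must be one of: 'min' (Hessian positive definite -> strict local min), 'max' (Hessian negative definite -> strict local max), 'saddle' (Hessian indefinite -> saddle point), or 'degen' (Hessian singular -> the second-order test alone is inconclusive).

Compute the Hessian H = grad^2 f:
  H = [[-3, 1], [1, 3]]
Verify stationarity: grad f(x*) = H x* + g = (0, 0).
Eigenvalues of H: -3.1623, 3.1623.
Eigenvalues have mixed signs, so H is indefinite -> x* is a saddle point.

saddle


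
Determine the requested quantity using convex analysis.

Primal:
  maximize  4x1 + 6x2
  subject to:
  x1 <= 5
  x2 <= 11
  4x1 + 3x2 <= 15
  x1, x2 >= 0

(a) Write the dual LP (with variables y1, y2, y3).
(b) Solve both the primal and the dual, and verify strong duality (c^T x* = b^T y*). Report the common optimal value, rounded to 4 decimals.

The standard primal-dual pair for 'max c^T x s.t. A x <= b, x >= 0' is:
  Dual:  min b^T y  s.t.  A^T y >= c,  y >= 0.

So the dual LP is:
  minimize  5y1 + 11y2 + 15y3
  subject to:
    y1 + 4y3 >= 4
    y2 + 3y3 >= 6
    y1, y2, y3 >= 0

Solving the primal: x* = (0, 5).
  primal value c^T x* = 30.
Solving the dual: y* = (0, 0, 2).
  dual value b^T y* = 30.
Strong duality: c^T x* = b^T y*. Confirmed.

30


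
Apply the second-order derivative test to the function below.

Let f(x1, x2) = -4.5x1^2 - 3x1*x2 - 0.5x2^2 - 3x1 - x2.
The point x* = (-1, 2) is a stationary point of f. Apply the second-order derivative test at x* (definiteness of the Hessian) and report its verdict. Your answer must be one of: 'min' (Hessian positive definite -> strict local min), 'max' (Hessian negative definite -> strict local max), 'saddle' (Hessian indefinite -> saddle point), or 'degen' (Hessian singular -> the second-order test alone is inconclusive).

Compute the Hessian H = grad^2 f:
  H = [[-9, -3], [-3, -1]]
Verify stationarity: grad f(x*) = H x* + g = (0, 0).
Eigenvalues of H: -10, 0.
H has a zero eigenvalue (singular; negative semidefinite but not definite), so H is neither positive definite, negative definite, nor indefinite. The second-order test alone is inconclusive -> degen.
(Indeed, f is constant along the null direction of H through x*, so x* is not a strict local extremum.)

degen


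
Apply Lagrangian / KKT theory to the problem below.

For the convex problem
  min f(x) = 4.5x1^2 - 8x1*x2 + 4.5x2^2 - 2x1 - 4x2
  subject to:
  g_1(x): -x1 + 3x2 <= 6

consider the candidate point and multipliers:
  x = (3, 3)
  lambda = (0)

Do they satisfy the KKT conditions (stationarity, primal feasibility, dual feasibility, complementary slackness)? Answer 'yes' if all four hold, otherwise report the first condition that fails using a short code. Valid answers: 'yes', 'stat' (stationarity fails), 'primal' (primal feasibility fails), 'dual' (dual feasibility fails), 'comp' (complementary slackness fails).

Gradient of f: grad f(x) = Q x + c = (1, -1)
Constraint values g_i(x) = a_i^T x - b_i:
  g_1((3, 3)) = 0
Stationarity residual: grad f(x) + sum_i lambda_i a_i = (1, -1)
  -> stationarity FAILS
Primal feasibility (all g_i <= 0): OK
Dual feasibility (all lambda_i >= 0): OK
Complementary slackness (lambda_i * g_i(x) = 0 for all i): OK

Verdict: the first failing condition is stationarity -> stat.

stat


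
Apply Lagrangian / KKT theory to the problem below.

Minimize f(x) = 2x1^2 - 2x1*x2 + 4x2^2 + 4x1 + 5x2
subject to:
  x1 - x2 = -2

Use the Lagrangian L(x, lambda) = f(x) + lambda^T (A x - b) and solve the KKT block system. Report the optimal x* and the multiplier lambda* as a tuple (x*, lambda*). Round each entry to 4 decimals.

Form the Lagrangian:
  L(x, lambda) = (1/2) x^T Q x + c^T x + lambda^T (A x - b)
Stationarity (grad_x L = 0): Q x + c + A^T lambda = 0.
Primal feasibility: A x = b.

This gives the KKT block system:
  [ Q   A^T ] [ x     ]   [-c ]
  [ A    0  ] [ lambda ] = [ b ]

Solving the linear system:
  x*      = (-2.625, -0.625)
  lambda* = (5.25)
  f(x*)   = -1.5625

x* = (-2.625, -0.625), lambda* = (5.25)


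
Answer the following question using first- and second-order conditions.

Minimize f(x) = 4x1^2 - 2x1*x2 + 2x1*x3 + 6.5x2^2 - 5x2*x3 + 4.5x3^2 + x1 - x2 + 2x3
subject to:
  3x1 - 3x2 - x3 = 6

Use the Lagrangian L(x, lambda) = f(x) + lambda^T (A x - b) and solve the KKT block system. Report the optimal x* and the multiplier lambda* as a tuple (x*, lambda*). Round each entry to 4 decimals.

Form the Lagrangian:
  L(x, lambda) = (1/2) x^T Q x + c^T x + lambda^T (A x - b)
Stationarity (grad_x L = 0): Q x + c + A^T lambda = 0.
Primal feasibility: A x = b.

This gives the KKT block system:
  [ Q   A^T ] [ x     ]   [-c ]
  [ A    0  ] [ lambda ] = [ b ]

Solving the linear system:
  x*      = (0.8595, -0.7711, -1.1083)
  lambda* = (-2.4005)
  f(x*)   = 6.9084

x* = (0.8595, -0.7711, -1.1083), lambda* = (-2.4005)


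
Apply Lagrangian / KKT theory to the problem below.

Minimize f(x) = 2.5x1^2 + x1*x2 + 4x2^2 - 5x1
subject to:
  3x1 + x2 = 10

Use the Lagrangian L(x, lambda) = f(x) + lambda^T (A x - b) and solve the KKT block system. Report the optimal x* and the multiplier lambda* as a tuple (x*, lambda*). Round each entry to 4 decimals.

Form the Lagrangian:
  L(x, lambda) = (1/2) x^T Q x + c^T x + lambda^T (A x - b)
Stationarity (grad_x L = 0): Q x + c + A^T lambda = 0.
Primal feasibility: A x = b.

This gives the KKT block system:
  [ Q   A^T ] [ x     ]   [-c ]
  [ A    0  ] [ lambda ] = [ b ]

Solving the linear system:
  x*      = (3.3099, 0.0704)
  lambda* = (-3.8732)
  f(x*)   = 11.0915

x* = (3.3099, 0.0704), lambda* = (-3.8732)


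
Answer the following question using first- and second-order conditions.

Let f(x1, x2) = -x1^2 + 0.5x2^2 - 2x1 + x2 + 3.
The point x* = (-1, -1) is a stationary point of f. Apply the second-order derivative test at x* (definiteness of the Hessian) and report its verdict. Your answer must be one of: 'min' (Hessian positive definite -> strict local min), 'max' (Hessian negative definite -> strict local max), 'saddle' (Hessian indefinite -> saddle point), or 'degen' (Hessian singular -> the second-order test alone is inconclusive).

Compute the Hessian H = grad^2 f:
  H = [[-2, 0], [0, 1]]
Verify stationarity: grad f(x*) = H x* + g = (0, 0).
Eigenvalues of H: -2, 1.
Eigenvalues have mixed signs, so H is indefinite -> x* is a saddle point.

saddle


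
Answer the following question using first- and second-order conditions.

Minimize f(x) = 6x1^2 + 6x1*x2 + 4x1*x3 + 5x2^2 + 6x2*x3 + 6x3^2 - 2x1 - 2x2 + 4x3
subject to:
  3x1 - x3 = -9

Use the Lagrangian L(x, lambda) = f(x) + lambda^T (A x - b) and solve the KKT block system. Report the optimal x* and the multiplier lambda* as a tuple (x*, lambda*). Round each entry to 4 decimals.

Form the Lagrangian:
  L(x, lambda) = (1/2) x^T Q x + c^T x + lambda^T (A x - b)
Stationarity (grad_x L = 0): Q x + c + A^T lambda = 0.
Primal feasibility: A x = b.

This gives the KKT block system:
  [ Q   A^T ] [ x     ]   [-c ]
  [ A    0  ] [ lambda ] = [ b ]

Solving the linear system:
  x*      = (-2.838, 1.6111, 0.4861)
  lambda* = (8.1481)
  f(x*)   = 38.8657

x* = (-2.838, 1.6111, 0.4861), lambda* = (8.1481)


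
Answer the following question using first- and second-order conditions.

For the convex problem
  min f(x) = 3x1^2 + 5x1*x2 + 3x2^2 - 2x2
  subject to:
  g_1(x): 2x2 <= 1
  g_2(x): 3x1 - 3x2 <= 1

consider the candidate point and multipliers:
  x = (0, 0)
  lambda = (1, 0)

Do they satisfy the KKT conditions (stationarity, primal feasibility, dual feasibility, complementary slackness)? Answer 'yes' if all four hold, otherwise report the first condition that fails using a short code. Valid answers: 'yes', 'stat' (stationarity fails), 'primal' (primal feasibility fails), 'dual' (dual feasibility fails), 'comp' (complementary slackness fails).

Gradient of f: grad f(x) = Q x + c = (0, -2)
Constraint values g_i(x) = a_i^T x - b_i:
  g_1((0, 0)) = -1
  g_2((0, 0)) = -1
Stationarity residual: grad f(x) + sum_i lambda_i a_i = (0, 0)
  -> stationarity OK
Primal feasibility (all g_i <= 0): OK
Dual feasibility (all lambda_i >= 0): OK
Complementary slackness (lambda_i * g_i(x) = 0 for all i): FAILS

Verdict: the first failing condition is complementary_slackness -> comp.

comp


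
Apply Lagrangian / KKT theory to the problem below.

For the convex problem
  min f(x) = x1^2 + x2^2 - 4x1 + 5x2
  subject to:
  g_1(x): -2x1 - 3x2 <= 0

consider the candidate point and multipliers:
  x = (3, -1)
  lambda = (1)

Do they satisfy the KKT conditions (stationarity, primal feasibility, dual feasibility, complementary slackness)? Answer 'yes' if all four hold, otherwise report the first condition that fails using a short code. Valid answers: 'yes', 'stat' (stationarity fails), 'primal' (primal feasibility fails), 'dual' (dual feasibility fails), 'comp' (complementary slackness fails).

Gradient of f: grad f(x) = Q x + c = (2, 3)
Constraint values g_i(x) = a_i^T x - b_i:
  g_1((3, -1)) = -3
Stationarity residual: grad f(x) + sum_i lambda_i a_i = (0, 0)
  -> stationarity OK
Primal feasibility (all g_i <= 0): OK
Dual feasibility (all lambda_i >= 0): OK
Complementary slackness (lambda_i * g_i(x) = 0 for all i): FAILS

Verdict: the first failing condition is complementary_slackness -> comp.

comp


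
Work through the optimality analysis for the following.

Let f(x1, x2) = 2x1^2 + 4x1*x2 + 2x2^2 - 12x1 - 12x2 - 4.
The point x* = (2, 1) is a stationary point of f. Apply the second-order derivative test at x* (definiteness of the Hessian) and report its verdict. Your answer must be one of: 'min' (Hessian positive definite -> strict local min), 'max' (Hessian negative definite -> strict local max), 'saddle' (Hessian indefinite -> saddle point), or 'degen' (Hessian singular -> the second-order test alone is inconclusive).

Compute the Hessian H = grad^2 f:
  H = [[4, 4], [4, 4]]
Verify stationarity: grad f(x*) = H x* + g = (0, 0).
Eigenvalues of H: 0, 8.
H has a zero eigenvalue (singular; positive semidefinite but not definite), so H is neither positive definite, negative definite, nor indefinite. The second-order test alone is inconclusive -> degen.
(Indeed, f is constant along the null direction of H through x*, so x* is not a strict local extremum.)

degen


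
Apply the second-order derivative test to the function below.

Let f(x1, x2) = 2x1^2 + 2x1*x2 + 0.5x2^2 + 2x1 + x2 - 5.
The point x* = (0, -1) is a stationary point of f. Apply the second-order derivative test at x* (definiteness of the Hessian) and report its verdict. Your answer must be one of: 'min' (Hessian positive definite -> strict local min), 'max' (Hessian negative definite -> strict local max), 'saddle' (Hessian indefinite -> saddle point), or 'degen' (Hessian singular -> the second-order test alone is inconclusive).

Compute the Hessian H = grad^2 f:
  H = [[4, 2], [2, 1]]
Verify stationarity: grad f(x*) = H x* + g = (0, 0).
Eigenvalues of H: 0, 5.
H has a zero eigenvalue (singular; positive semidefinite but not definite), so H is neither positive definite, negative definite, nor indefinite. The second-order test alone is inconclusive -> degen.
(Indeed, f is constant along the null direction of H through x*, so x* is not a strict local extremum.)

degen


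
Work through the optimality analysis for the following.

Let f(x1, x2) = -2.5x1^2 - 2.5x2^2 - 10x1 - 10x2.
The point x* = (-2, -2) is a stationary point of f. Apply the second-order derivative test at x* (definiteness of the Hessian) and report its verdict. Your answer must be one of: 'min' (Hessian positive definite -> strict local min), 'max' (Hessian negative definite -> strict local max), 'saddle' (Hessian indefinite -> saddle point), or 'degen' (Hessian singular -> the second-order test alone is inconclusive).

Compute the Hessian H = grad^2 f:
  H = [[-5, 0], [0, -5]]
Verify stationarity: grad f(x*) = H x* + g = (0, 0).
Eigenvalues of H: -5, -5.
Both eigenvalues < 0, so H is negative definite -> x* is a strict local max.

max


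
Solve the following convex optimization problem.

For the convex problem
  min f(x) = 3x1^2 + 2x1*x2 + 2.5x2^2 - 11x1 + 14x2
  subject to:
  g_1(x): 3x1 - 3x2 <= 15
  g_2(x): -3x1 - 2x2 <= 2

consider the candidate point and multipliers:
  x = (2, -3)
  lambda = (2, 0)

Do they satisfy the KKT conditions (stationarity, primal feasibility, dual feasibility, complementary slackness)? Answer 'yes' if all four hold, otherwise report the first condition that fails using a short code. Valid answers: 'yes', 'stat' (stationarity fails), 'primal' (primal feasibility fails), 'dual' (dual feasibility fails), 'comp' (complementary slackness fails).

Gradient of f: grad f(x) = Q x + c = (-5, 3)
Constraint values g_i(x) = a_i^T x - b_i:
  g_1((2, -3)) = 0
  g_2((2, -3)) = -2
Stationarity residual: grad f(x) + sum_i lambda_i a_i = (1, -3)
  -> stationarity FAILS
Primal feasibility (all g_i <= 0): OK
Dual feasibility (all lambda_i >= 0): OK
Complementary slackness (lambda_i * g_i(x) = 0 for all i): OK

Verdict: the first failing condition is stationarity -> stat.

stat


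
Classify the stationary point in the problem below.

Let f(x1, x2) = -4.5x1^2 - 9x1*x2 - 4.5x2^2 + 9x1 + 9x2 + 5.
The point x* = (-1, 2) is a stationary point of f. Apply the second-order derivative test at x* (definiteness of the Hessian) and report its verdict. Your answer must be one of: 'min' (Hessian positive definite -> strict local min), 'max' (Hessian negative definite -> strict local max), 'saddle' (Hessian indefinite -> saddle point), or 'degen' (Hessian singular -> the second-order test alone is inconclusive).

Compute the Hessian H = grad^2 f:
  H = [[-9, -9], [-9, -9]]
Verify stationarity: grad f(x*) = H x* + g = (0, 0).
Eigenvalues of H: -18, 0.
H has a zero eigenvalue (singular; negative semidefinite but not definite), so H is neither positive definite, negative definite, nor indefinite. The second-order test alone is inconclusive -> degen.
(Indeed, f is constant along the null direction of H through x*, so x* is not a strict local extremum.)

degen


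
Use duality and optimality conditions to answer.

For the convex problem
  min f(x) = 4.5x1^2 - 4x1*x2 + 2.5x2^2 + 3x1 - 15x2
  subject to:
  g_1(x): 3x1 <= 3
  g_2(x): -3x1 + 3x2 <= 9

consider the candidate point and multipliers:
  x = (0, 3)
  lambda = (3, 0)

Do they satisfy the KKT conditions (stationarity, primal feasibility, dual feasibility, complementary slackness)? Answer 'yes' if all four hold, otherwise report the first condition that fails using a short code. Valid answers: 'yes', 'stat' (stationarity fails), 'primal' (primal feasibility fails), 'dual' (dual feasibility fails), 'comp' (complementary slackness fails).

Gradient of f: grad f(x) = Q x + c = (-9, 0)
Constraint values g_i(x) = a_i^T x - b_i:
  g_1((0, 3)) = -3
  g_2((0, 3)) = 0
Stationarity residual: grad f(x) + sum_i lambda_i a_i = (0, 0)
  -> stationarity OK
Primal feasibility (all g_i <= 0): OK
Dual feasibility (all lambda_i >= 0): OK
Complementary slackness (lambda_i * g_i(x) = 0 for all i): FAILS

Verdict: the first failing condition is complementary_slackness -> comp.

comp


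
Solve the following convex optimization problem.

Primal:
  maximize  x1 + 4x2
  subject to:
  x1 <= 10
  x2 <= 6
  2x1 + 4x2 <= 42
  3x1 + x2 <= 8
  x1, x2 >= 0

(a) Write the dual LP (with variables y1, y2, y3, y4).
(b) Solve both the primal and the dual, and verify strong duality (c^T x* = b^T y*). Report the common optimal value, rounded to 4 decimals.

The standard primal-dual pair for 'max c^T x s.t. A x <= b, x >= 0' is:
  Dual:  min b^T y  s.t.  A^T y >= c,  y >= 0.

So the dual LP is:
  minimize  10y1 + 6y2 + 42y3 + 8y4
  subject to:
    y1 + 2y3 + 3y4 >= 1
    y2 + 4y3 + y4 >= 4
    y1, y2, y3, y4 >= 0

Solving the primal: x* = (0.6667, 6).
  primal value c^T x* = 24.6667.
Solving the dual: y* = (0, 3.6667, 0, 0.3333).
  dual value b^T y* = 24.6667.
Strong duality: c^T x* = b^T y*. Confirmed.

24.6667


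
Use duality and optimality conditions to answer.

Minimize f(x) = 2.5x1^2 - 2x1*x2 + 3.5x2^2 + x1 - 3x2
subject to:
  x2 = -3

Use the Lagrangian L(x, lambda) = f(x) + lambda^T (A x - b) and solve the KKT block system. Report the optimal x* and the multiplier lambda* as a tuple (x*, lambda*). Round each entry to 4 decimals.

Form the Lagrangian:
  L(x, lambda) = (1/2) x^T Q x + c^T x + lambda^T (A x - b)
Stationarity (grad_x L = 0): Q x + c + A^T lambda = 0.
Primal feasibility: A x = b.

This gives the KKT block system:
  [ Q   A^T ] [ x     ]   [-c ]
  [ A    0  ] [ lambda ] = [ b ]

Solving the linear system:
  x*      = (-1.4, -3)
  lambda* = (21.2)
  f(x*)   = 35.6

x* = (-1.4, -3), lambda* = (21.2)


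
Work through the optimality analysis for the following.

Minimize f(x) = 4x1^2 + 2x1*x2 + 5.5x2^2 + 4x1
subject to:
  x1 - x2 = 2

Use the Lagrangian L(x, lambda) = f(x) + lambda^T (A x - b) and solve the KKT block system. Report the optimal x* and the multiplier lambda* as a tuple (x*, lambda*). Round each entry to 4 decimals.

Form the Lagrangian:
  L(x, lambda) = (1/2) x^T Q x + c^T x + lambda^T (A x - b)
Stationarity (grad_x L = 0): Q x + c + A^T lambda = 0.
Primal feasibility: A x = b.

This gives the KKT block system:
  [ Q   A^T ] [ x     ]   [-c ]
  [ A    0  ] [ lambda ] = [ b ]

Solving the linear system:
  x*      = (0.9565, -1.0435)
  lambda* = (-9.5652)
  f(x*)   = 11.4783

x* = (0.9565, -1.0435), lambda* = (-9.5652)


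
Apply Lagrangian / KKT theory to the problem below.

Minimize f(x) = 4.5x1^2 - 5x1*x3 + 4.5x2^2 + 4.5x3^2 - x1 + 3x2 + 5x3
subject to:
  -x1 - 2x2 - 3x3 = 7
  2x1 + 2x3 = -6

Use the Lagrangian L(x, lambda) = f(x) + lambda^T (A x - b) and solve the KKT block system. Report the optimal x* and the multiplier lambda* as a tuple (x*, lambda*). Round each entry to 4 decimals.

Form the Lagrangian:
  L(x, lambda) = (1/2) x^T Q x + c^T x + lambda^T (A x - b)
Stationarity (grad_x L = 0): Q x + c + A^T lambda = 0.
Primal feasibility: A x = b.

This gives the KKT block system:
  [ Q   A^T ] [ x     ]   [-c ]
  [ A    0  ] [ lambda ] = [ b ]

Solving the linear system:
  x*      = (-1.2973, -0.2973, -1.7027)
  lambda* = (0.1622, 2.1622)
  f(x*)   = 1.8649

x* = (-1.2973, -0.2973, -1.7027), lambda* = (0.1622, 2.1622)


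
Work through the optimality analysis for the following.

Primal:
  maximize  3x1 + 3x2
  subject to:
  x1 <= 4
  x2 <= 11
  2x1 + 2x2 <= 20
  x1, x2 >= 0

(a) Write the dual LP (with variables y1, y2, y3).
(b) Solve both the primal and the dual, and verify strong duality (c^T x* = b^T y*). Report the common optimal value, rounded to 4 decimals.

The standard primal-dual pair for 'max c^T x s.t. A x <= b, x >= 0' is:
  Dual:  min b^T y  s.t.  A^T y >= c,  y >= 0.

So the dual LP is:
  minimize  4y1 + 11y2 + 20y3
  subject to:
    y1 + 2y3 >= 3
    y2 + 2y3 >= 3
    y1, y2, y3 >= 0

Solving the primal: x* = (0, 10).
  primal value c^T x* = 30.
Solving the dual: y* = (0, 0, 1.5).
  dual value b^T y* = 30.
Strong duality: c^T x* = b^T y*. Confirmed.

30


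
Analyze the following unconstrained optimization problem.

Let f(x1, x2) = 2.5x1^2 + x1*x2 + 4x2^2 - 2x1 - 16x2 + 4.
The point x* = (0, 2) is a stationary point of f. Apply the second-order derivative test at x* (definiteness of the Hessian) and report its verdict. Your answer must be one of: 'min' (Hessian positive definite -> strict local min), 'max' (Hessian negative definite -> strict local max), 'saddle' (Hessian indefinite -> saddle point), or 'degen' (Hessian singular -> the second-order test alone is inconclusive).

Compute the Hessian H = grad^2 f:
  H = [[5, 1], [1, 8]]
Verify stationarity: grad f(x*) = H x* + g = (0, 0).
Eigenvalues of H: 4.6972, 8.3028.
Both eigenvalues > 0, so H is positive definite -> x* is a strict local min.

min


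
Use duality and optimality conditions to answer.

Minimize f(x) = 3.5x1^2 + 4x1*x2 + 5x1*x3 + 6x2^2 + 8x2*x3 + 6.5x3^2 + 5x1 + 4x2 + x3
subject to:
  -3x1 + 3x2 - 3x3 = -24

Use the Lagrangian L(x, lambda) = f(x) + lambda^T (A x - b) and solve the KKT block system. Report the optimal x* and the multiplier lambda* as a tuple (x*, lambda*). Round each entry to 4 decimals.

Form the Lagrangian:
  L(x, lambda) = (1/2) x^T Q x + c^T x + lambda^T (A x - b)
Stationarity (grad_x L = 0): Q x + c + A^T lambda = 0.
Primal feasibility: A x = b.

This gives the KKT block system:
  [ Q   A^T ] [ x     ]   [-c ]
  [ A    0  ] [ lambda ] = [ b ]

Solving the linear system:
  x*      = (1.4436, -3.797, 2.7594)
  lambda* = (4.5714)
  f(x*)   = 52.2519

x* = (1.4436, -3.797, 2.7594), lambda* = (4.5714)


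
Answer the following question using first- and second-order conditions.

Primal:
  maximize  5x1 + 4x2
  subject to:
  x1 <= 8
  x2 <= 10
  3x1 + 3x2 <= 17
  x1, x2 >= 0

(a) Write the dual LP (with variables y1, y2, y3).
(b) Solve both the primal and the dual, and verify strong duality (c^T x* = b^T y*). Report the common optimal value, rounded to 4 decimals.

The standard primal-dual pair for 'max c^T x s.t. A x <= b, x >= 0' is:
  Dual:  min b^T y  s.t.  A^T y >= c,  y >= 0.

So the dual LP is:
  minimize  8y1 + 10y2 + 17y3
  subject to:
    y1 + 3y3 >= 5
    y2 + 3y3 >= 4
    y1, y2, y3 >= 0

Solving the primal: x* = (5.6667, 0).
  primal value c^T x* = 28.3333.
Solving the dual: y* = (0, 0, 1.6667).
  dual value b^T y* = 28.3333.
Strong duality: c^T x* = b^T y*. Confirmed.

28.3333


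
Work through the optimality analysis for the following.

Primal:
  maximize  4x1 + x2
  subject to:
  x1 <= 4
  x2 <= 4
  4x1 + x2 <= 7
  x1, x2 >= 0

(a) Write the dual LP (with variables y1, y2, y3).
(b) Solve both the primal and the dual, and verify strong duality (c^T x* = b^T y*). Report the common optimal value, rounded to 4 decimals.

The standard primal-dual pair for 'max c^T x s.t. A x <= b, x >= 0' is:
  Dual:  min b^T y  s.t.  A^T y >= c,  y >= 0.

So the dual LP is:
  minimize  4y1 + 4y2 + 7y3
  subject to:
    y1 + 4y3 >= 4
    y2 + y3 >= 1
    y1, y2, y3 >= 0

Solving the primal: x* = (1.75, 0).
  primal value c^T x* = 7.
Solving the dual: y* = (0, 0, 1).
  dual value b^T y* = 7.
Strong duality: c^T x* = b^T y*. Confirmed.

7


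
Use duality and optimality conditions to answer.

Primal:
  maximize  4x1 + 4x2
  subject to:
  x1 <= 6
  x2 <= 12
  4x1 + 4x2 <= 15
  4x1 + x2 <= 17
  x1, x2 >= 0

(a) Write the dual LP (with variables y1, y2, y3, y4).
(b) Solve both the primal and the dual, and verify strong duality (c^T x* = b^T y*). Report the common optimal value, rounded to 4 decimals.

The standard primal-dual pair for 'max c^T x s.t. A x <= b, x >= 0' is:
  Dual:  min b^T y  s.t.  A^T y >= c,  y >= 0.

So the dual LP is:
  minimize  6y1 + 12y2 + 15y3 + 17y4
  subject to:
    y1 + 4y3 + 4y4 >= 4
    y2 + 4y3 + y4 >= 4
    y1, y2, y3, y4 >= 0

Solving the primal: x* = (3.75, 0).
  primal value c^T x* = 15.
Solving the dual: y* = (0, 0, 1, 0).
  dual value b^T y* = 15.
Strong duality: c^T x* = b^T y*. Confirmed.

15


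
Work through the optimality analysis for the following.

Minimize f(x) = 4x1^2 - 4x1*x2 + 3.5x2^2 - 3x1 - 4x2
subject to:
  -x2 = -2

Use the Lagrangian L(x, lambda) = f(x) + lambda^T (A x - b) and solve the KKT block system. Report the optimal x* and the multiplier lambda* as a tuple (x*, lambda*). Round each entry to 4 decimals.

Form the Lagrangian:
  L(x, lambda) = (1/2) x^T Q x + c^T x + lambda^T (A x - b)
Stationarity (grad_x L = 0): Q x + c + A^T lambda = 0.
Primal feasibility: A x = b.

This gives the KKT block system:
  [ Q   A^T ] [ x     ]   [-c ]
  [ A    0  ] [ lambda ] = [ b ]

Solving the linear system:
  x*      = (1.375, 2)
  lambda* = (4.5)
  f(x*)   = -1.5625

x* = (1.375, 2), lambda* = (4.5)


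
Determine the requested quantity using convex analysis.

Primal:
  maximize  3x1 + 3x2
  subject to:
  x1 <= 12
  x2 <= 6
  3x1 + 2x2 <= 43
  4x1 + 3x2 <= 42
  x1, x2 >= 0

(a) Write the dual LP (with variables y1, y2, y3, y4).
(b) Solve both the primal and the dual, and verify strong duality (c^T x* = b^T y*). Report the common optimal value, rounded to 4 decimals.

The standard primal-dual pair for 'max c^T x s.t. A x <= b, x >= 0' is:
  Dual:  min b^T y  s.t.  A^T y >= c,  y >= 0.

So the dual LP is:
  minimize  12y1 + 6y2 + 43y3 + 42y4
  subject to:
    y1 + 3y3 + 4y4 >= 3
    y2 + 2y3 + 3y4 >= 3
    y1, y2, y3, y4 >= 0

Solving the primal: x* = (6, 6).
  primal value c^T x* = 36.
Solving the dual: y* = (0, 0.75, 0, 0.75).
  dual value b^T y* = 36.
Strong duality: c^T x* = b^T y*. Confirmed.

36


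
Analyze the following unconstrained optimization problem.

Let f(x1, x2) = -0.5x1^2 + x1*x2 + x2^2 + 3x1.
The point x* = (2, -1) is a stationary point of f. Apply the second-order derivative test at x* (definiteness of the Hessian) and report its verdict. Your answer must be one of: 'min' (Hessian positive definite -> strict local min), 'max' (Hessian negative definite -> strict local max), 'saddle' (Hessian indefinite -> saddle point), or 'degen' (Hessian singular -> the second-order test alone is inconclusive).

Compute the Hessian H = grad^2 f:
  H = [[-1, 1], [1, 2]]
Verify stationarity: grad f(x*) = H x* + g = (0, 0).
Eigenvalues of H: -1.3028, 2.3028.
Eigenvalues have mixed signs, so H is indefinite -> x* is a saddle point.

saddle


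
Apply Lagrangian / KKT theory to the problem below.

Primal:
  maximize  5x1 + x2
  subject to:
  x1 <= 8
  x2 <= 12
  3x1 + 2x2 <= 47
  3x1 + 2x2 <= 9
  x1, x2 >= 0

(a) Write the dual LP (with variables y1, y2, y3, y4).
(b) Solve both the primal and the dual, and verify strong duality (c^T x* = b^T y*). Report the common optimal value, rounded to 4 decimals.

The standard primal-dual pair for 'max c^T x s.t. A x <= b, x >= 0' is:
  Dual:  min b^T y  s.t.  A^T y >= c,  y >= 0.

So the dual LP is:
  minimize  8y1 + 12y2 + 47y3 + 9y4
  subject to:
    y1 + 3y3 + 3y4 >= 5
    y2 + 2y3 + 2y4 >= 1
    y1, y2, y3, y4 >= 0

Solving the primal: x* = (3, 0).
  primal value c^T x* = 15.
Solving the dual: y* = (0, 0, 0, 1.6667).
  dual value b^T y* = 15.
Strong duality: c^T x* = b^T y*. Confirmed.

15


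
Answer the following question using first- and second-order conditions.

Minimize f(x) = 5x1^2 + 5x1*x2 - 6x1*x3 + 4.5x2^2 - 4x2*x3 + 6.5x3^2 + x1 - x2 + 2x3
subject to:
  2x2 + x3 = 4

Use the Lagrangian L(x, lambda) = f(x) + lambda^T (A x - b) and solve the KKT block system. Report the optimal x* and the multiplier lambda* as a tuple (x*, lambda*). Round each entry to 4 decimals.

Form the Lagrangian:
  L(x, lambda) = (1/2) x^T Q x + c^T x + lambda^T (A x - b)
Stationarity (grad_x L = 0): Q x + c + A^T lambda = 0.
Primal feasibility: A x = b.

This gives the KKT block system:
  [ Q   A^T ] [ x     ]   [-c ]
  [ A    0  ] [ lambda ] = [ b ]

Solving the linear system:
  x*      = (-0.736, 1.7859, 0.4283)
  lambda* = (-4.8399)
  f(x*)   = 8.8472

x* = (-0.736, 1.7859, 0.4283), lambda* = (-4.8399)


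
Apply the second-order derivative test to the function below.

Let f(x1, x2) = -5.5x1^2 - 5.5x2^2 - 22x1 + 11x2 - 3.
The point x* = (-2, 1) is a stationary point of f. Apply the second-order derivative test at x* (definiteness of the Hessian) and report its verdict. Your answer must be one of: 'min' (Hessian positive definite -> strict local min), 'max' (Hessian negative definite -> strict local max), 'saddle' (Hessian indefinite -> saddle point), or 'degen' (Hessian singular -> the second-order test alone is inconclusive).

Compute the Hessian H = grad^2 f:
  H = [[-11, 0], [0, -11]]
Verify stationarity: grad f(x*) = H x* + g = (0, 0).
Eigenvalues of H: -11, -11.
Both eigenvalues < 0, so H is negative definite -> x* is a strict local max.

max
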